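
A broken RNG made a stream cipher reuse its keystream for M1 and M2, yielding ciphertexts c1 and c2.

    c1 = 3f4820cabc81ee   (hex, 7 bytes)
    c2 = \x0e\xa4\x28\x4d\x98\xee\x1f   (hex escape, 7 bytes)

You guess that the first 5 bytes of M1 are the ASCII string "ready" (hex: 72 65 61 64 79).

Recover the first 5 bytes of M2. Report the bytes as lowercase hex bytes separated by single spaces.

43 89 69 e3 5d

First, c1 ⊕ c2 = (M1 ⊕ K) ⊕ (M2 ⊕ K) = M1 ⊕ M2, so the key drops out. Then M2 = (M1 ⊕ M2) ⊕ M1 over the first 5 bytes.
byte 0: (3f XOR 0e) XOR 72 = 31 XOR 72 = 43
byte 1: (48 XOR a4) XOR 65 = ec XOR 65 = 89
byte 2: (20 XOR 28) XOR 61 = 08 XOR 61 = 69
byte 3: (ca XOR 4d) XOR 64 = 87 XOR 64 = e3
byte 4: (bc XOR 98) XOR 79 = 24 XOR 79 = 5d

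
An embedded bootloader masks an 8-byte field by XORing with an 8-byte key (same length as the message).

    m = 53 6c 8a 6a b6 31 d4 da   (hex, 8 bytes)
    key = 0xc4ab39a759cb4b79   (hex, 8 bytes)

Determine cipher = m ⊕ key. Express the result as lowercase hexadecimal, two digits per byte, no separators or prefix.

XOR is its own inverse, so applying the key byte-wise gives the result directly.
53 ^ c4 = 97
6c ^ ab = c7
8a ^ 39 = b3
6a ^ a7 = cd
b6 ^ 59 = ef
31 ^ cb = fa
d4 ^ 4b = 9f
da ^ 79 = a3

97c7b3cdeffa9fa3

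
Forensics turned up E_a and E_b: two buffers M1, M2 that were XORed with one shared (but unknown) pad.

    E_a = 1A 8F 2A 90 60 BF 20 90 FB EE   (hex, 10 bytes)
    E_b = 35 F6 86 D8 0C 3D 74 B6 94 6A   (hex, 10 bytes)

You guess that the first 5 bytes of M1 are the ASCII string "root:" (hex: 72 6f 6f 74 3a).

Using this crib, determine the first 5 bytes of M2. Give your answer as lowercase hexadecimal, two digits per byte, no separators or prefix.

5d16c33c56

First, E_a ⊕ E_b = (M1 ⊕ K) ⊕ (M2 ⊕ K) = M1 ⊕ M2, so the key drops out. Then M2 = (M1 ⊕ M2) ⊕ M1 over the first 5 bytes.
byte 0: (1a xor 35) xor 72 = 2f xor 72 = 5d
byte 1: (8f xor f6) xor 6f = 79 xor 6f = 16
byte 2: (2a xor 86) xor 6f = ac xor 6f = c3
byte 3: (90 xor d8) xor 74 = 48 xor 74 = 3c
byte 4: (60 xor 0c) xor 3a = 6c xor 3a = 56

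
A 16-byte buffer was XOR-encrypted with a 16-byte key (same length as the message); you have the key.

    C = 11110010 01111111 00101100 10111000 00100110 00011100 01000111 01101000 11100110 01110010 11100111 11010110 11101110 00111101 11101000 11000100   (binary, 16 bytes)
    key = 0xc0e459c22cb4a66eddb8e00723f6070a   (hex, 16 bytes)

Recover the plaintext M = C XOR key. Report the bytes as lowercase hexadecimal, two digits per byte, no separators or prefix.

byte 0: 242 ⊕ 192 =  50
byte 1: 127 ⊕ 228 = 155
byte 2:  44 ⊕  89 = 117
byte 3: 184 ⊕ 194 = 122
byte 4:  38 ⊕  44 =  10
byte 5:  28 ⊕ 180 = 168
byte 6:  71 ⊕ 166 = 225
byte 7: 104 ⊕ 110 =   6
byte 8: 230 ⊕ 221 =  59
byte 9: 114 ⊕ 184 = 202
byte 10: 231 ⊕ 224 =   7
byte 11: 214 ⊕   7 = 209
byte 12: 238 ⊕  35 = 205
byte 13:  61 ⊕ 246 = 203
byte 14: 232 ⊕   7 = 239
byte 15: 196 ⊕  10 = 206

329b757a0aa8e1063bca07d1cdcbefce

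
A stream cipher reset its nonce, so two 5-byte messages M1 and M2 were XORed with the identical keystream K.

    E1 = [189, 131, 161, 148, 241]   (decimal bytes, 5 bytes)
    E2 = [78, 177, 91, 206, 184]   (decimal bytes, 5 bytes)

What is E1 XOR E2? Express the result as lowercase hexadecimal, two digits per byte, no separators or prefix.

E1 ⊕ E2 = (M1 ⊕ K) ⊕ (M2 ⊕ K) = M1 ⊕ M2 — the shared key cancels under XOR.
bd XOR 4e = f3
83 XOR b1 = 32
a1 XOR 5b = fa
94 XOR ce = 5a
f1 XOR b8 = 49

f332fa5a49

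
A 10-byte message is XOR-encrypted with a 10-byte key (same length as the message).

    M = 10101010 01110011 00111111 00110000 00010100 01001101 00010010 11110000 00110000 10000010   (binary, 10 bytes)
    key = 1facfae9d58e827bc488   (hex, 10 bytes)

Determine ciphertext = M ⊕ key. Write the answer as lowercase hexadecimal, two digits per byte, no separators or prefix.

b5dfc5d9c1c3908bf40a

XOR is its own inverse, so applying the key byte-wise gives the result directly.
170 XOR  31 = 181
115 XOR 172 = 223
 63 XOR 250 = 197
 48 XOR 233 = 217
 20 XOR 213 = 193
 77 XOR 142 = 195
 18 XOR 130 = 144
240 XOR 123 = 139
 48 XOR 196 = 244
130 XOR 136 =  10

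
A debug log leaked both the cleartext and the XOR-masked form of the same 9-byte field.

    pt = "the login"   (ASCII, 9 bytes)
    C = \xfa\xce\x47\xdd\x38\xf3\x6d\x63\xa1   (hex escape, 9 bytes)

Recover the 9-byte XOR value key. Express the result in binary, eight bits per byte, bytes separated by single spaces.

Since C = pt ⊕ key, XORing both sides with pt gives key = pt ⊕ C.
01110100 ⊕ 11111010 = 10001110
01101000 ⊕ 11001110 = 10100110
01100101 ⊕ 01000111 = 00100010
00100000 ⊕ 11011101 = 11111101
01101100 ⊕ 00111000 = 01010100
01101111 ⊕ 11110011 = 10011100
01100111 ⊕ 01101101 = 00001010
01101001 ⊕ 01100011 = 00001010
01101110 ⊕ 10100001 = 11001111

10001110 10100110 00100010 11111101 01010100 10011100 00001010 00001010 11001111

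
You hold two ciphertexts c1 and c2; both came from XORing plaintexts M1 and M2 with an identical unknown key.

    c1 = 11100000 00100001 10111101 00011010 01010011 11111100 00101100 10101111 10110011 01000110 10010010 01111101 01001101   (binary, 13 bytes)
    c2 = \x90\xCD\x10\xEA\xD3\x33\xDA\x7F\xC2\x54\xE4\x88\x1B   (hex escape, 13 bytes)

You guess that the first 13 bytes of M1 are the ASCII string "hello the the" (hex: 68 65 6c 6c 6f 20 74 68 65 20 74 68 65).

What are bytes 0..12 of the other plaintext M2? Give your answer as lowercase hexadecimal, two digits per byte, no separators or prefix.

1889c19cefef82b81432029d33

First, c1 ⊕ c2 = (M1 ⊕ K) ⊕ (M2 ⊕ K) = M1 ⊕ M2, so the key drops out. Then M2 = (M1 ⊕ M2) ⊕ M1 over the first 13 bytes.
byte 0: (e0 ^ 90) ^ 68 = 70 ^ 68 = 18
byte 1: (21 ^ cd) ^ 65 = ec ^ 65 = 89
byte 2: (bd ^ 10) ^ 6c = ad ^ 6c = c1
byte 3: (1a ^ ea) ^ 6c = f0 ^ 6c = 9c
byte 4: (53 ^ d3) ^ 6f = 80 ^ 6f = ef
byte 5: (fc ^ 33) ^ 20 = cf ^ 20 = ef
byte 6: (2c ^ da) ^ 74 = f6 ^ 74 = 82
byte 7: (af ^ 7f) ^ 68 = d0 ^ 68 = b8
byte 8: (b3 ^ c2) ^ 65 = 71 ^ 65 = 14
byte 9: (46 ^ 54) ^ 20 = 12 ^ 20 = 32
byte 10: (92 ^ e4) ^ 74 = 76 ^ 74 = 02
byte 11: (7d ^ 88) ^ 68 = f5 ^ 68 = 9d
byte 12: (4d ^ 1b) ^ 65 = 56 ^ 65 = 33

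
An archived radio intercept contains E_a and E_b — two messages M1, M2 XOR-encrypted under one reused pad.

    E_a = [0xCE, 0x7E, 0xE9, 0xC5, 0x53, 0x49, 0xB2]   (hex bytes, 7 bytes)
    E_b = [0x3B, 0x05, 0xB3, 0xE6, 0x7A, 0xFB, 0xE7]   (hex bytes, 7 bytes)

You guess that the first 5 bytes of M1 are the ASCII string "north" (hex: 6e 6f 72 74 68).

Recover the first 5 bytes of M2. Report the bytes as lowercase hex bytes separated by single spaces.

First, E_a ⊕ E_b = (M1 ⊕ K) ⊕ (M2 ⊕ K) = M1 ⊕ M2, so the key drops out. Then M2 = (M1 ⊕ M2) ⊕ M1 over the first 5 bytes.
byte 0: (ce ^ 3b) ^ 6e = f5 ^ 6e = 9b
byte 1: (7e ^ 05) ^ 6f = 7b ^ 6f = 14
byte 2: (e9 ^ b3) ^ 72 = 5a ^ 72 = 28
byte 3: (c5 ^ e6) ^ 74 = 23 ^ 74 = 57
byte 4: (53 ^ 7a) ^ 68 = 29 ^ 68 = 41

9b 14 28 57 41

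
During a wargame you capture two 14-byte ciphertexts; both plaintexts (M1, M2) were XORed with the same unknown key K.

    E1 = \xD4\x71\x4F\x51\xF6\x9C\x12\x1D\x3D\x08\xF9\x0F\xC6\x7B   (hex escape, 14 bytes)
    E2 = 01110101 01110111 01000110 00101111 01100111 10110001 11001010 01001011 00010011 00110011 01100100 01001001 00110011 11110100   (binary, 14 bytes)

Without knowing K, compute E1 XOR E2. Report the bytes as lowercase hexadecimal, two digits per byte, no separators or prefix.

E1 ⊕ E2 = (M1 ⊕ K) ⊕ (M2 ⊕ K) = M1 ⊕ M2 — the shared key cancels under XOR.
11010100 ⊕ 01110101 = 10100001
01110001 ⊕ 01110111 = 00000110
01001111 ⊕ 01000110 = 00001001
01010001 ⊕ 00101111 = 01111110
11110110 ⊕ 01100111 = 10010001
10011100 ⊕ 10110001 = 00101101
00010010 ⊕ 11001010 = 11011000
00011101 ⊕ 01001011 = 01010110
00111101 ⊕ 00010011 = 00101110
00001000 ⊕ 00110011 = 00111011
11111001 ⊕ 01100100 = 10011101
00001111 ⊕ 01001001 = 01000110
11000110 ⊕ 00110011 = 11110101
01111011 ⊕ 11110100 = 10001111

a106097e912dd8562e3b9d46f58f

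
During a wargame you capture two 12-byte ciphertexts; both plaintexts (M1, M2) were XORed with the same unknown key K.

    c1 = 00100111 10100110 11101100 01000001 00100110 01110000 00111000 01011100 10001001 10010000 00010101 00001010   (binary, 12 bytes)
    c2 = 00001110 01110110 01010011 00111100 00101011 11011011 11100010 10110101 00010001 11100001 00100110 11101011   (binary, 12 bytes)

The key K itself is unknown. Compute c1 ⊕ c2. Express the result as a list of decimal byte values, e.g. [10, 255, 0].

c1 ⊕ c2 = (M1 ⊕ K) ⊕ (M2 ⊕ K) = M1 ⊕ M2 — the shared key cancels under XOR.
 39 XOR  14 =  41
166 XOR 118 = 208
236 XOR  83 = 191
 65 XOR  60 = 125
 38 XOR  43 =  13
112 XOR 219 = 171
 56 XOR 226 = 218
 92 XOR 181 = 233
137 XOR  17 = 152
144 XOR 225 = 113
 21 XOR  38 =  51
 10 XOR 235 = 225

[41, 208, 191, 125, 13, 171, 218, 233, 152, 113, 51, 225]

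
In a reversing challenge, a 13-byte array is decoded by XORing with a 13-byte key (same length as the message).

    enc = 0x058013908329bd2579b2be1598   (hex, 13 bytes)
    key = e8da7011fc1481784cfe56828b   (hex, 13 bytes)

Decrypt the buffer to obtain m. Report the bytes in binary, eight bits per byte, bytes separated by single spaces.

11101101 01011010 01100011 10000001 01111111 00111101 00111100 01011101 00110101 01001100 11101000 10010111 00010011

XOR is its own inverse, so applying the key byte-wise gives the result directly.
byte 0: 05 ^ e8 = ed
byte 1: 80 ^ da = 5a
byte 2: 13 ^ 70 = 63
byte 3: 90 ^ 11 = 81
byte 4: 83 ^ fc = 7f
byte 5: 29 ^ 14 = 3d
byte 6: bd ^ 81 = 3c
byte 7: 25 ^ 78 = 5d
byte 8: 79 ^ 4c = 35
byte 9: b2 ^ fe = 4c
byte 10: be ^ 56 = e8
byte 11: 15 ^ 82 = 97
byte 12: 98 ^ 8b = 13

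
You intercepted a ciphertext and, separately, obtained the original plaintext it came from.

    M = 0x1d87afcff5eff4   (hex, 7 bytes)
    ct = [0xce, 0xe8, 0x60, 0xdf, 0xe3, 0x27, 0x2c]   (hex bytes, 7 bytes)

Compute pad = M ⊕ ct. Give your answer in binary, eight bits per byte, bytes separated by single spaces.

Since ct = M ⊕ pad, XORing both sides with M gives pad = M ⊕ ct.
 29 ^ 206 = 211
135 ^ 232 = 111
175 ^  96 = 207
207 ^ 223 =  16
245 ^ 227 =  22
239 ^  39 = 200
244 ^  44 = 216

11010011 01101111 11001111 00010000 00010110 11001000 11011000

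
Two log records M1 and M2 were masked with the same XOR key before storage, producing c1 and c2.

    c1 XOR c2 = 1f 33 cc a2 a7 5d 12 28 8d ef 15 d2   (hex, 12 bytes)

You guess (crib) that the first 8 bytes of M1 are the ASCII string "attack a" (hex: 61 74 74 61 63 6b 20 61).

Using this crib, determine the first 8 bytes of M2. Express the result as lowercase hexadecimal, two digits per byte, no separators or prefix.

Since c1 ⊕ c2 = M1 ⊕ M2, XORing with the guessed M1 bytes yields the corresponding M2 bytes: M2 = (c1 ⊕ c2) ⊕ M1.
1f ^ 61 = 7e
33 ^ 74 = 47
cc ^ 74 = b8
a2 ^ 61 = c3
a7 ^ 63 = c4
5d ^ 6b = 36
12 ^ 20 = 32
28 ^ 61 = 49

7e47b8c3c4363249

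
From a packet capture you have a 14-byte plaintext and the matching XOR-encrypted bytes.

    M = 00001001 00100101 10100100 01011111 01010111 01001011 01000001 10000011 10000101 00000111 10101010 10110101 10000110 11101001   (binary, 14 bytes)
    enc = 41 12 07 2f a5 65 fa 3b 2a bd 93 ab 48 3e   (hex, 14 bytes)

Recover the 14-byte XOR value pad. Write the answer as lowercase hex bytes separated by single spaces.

Since enc = M ⊕ pad, XORing both sides with M gives pad = M ⊕ enc.
09 ⊕ 41 = 48
25 ⊕ 12 = 37
a4 ⊕ 07 = a3
5f ⊕ 2f = 70
57 ⊕ a5 = f2
4b ⊕ 65 = 2e
41 ⊕ fa = bb
83 ⊕ 3b = b8
85 ⊕ 2a = af
07 ⊕ bd = ba
aa ⊕ 93 = 39
b5 ⊕ ab = 1e
86 ⊕ 48 = ce
e9 ⊕ 3e = d7

48 37 a3 70 f2 2e bb b8 af ba 39 1e ce d7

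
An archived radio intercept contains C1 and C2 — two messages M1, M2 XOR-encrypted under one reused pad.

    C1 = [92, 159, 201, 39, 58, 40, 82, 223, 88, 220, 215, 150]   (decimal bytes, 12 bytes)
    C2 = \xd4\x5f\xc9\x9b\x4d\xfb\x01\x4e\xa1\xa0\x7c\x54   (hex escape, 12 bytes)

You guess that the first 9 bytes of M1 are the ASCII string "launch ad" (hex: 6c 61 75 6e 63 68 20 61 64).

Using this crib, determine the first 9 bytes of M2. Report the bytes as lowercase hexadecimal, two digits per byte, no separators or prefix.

e4a175d214bb73f09d

First, C1 ⊕ C2 = (M1 ⊕ K) ⊕ (M2 ⊕ K) = M1 ⊕ M2, so the key drops out. Then M2 = (M1 ⊕ M2) ⊕ M1 over the first 9 bytes.
byte 0: (5c ^ d4) ^ 6c = 88 ^ 6c = e4
byte 1: (9f ^ 5f) ^ 61 = c0 ^ 61 = a1
byte 2: (c9 ^ c9) ^ 75 = 00 ^ 75 = 75
byte 3: (27 ^ 9b) ^ 6e = bc ^ 6e = d2
byte 4: (3a ^ 4d) ^ 63 = 77 ^ 63 = 14
byte 5: (28 ^ fb) ^ 68 = d3 ^ 68 = bb
byte 6: (52 ^ 01) ^ 20 = 53 ^ 20 = 73
byte 7: (df ^ 4e) ^ 61 = 91 ^ 61 = f0
byte 8: (58 ^ a1) ^ 64 = f9 ^ 64 = 9d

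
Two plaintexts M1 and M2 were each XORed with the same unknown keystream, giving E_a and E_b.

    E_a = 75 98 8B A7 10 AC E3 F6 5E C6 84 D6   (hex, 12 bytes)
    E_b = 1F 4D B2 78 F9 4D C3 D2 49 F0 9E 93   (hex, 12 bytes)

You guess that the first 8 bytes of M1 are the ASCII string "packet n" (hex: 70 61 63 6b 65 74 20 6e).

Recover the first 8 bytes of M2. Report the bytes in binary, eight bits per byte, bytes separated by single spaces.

First, E_a ⊕ E_b = (M1 ⊕ K) ⊕ (M2 ⊕ K) = M1 ⊕ M2, so the key drops out. Then M2 = (M1 ⊕ M2) ⊕ M1 over the first 8 bytes.
byte 0: (75 XOR 1f) XOR 70 = 6a XOR 70 = 1a
byte 1: (98 XOR 4d) XOR 61 = d5 XOR 61 = b4
byte 2: (8b XOR b2) XOR 63 = 39 XOR 63 = 5a
byte 3: (a7 XOR 78) XOR 6b = df XOR 6b = b4
byte 4: (10 XOR f9) XOR 65 = e9 XOR 65 = 8c
byte 5: (ac XOR 4d) XOR 74 = e1 XOR 74 = 95
byte 6: (e3 XOR c3) XOR 20 = 20 XOR 20 = 00
byte 7: (f6 XOR d2) XOR 6e = 24 XOR 6e = 4a

00011010 10110100 01011010 10110100 10001100 10010101 00000000 01001010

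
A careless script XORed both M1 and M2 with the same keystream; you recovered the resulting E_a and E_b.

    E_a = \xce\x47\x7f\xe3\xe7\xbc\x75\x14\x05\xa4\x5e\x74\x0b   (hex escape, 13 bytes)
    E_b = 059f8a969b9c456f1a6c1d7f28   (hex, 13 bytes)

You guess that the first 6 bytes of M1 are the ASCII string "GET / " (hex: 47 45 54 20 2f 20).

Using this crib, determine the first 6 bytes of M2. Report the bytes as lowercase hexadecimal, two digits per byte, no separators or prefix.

First, E_a ⊕ E_b = (M1 ⊕ K) ⊕ (M2 ⊕ K) = M1 ⊕ M2, so the key drops out. Then M2 = (M1 ⊕ M2) ⊕ M1 over the first 6 bytes.
byte 0: (ce ⊕ 05) ⊕ 47 = cb ⊕ 47 = 8c
byte 1: (47 ⊕ 9f) ⊕ 45 = d8 ⊕ 45 = 9d
byte 2: (7f ⊕ 8a) ⊕ 54 = f5 ⊕ 54 = a1
byte 3: (e3 ⊕ 96) ⊕ 20 = 75 ⊕ 20 = 55
byte 4: (e7 ⊕ 9b) ⊕ 2f = 7c ⊕ 2f = 53
byte 5: (bc ⊕ 9c) ⊕ 20 = 20 ⊕ 20 = 00

8c9da1555300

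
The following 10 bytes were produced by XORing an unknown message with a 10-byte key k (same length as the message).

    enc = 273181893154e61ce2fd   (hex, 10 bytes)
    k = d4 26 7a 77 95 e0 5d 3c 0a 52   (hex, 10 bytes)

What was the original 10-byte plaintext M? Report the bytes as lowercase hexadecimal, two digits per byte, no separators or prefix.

XOR is its own inverse, so applying the key byte-wise gives the result directly.
27 ^ d4 = f3
31 ^ 26 = 17
81 ^ 7a = fb
89 ^ 77 = fe
31 ^ 95 = a4
54 ^ e0 = b4
e6 ^ 5d = bb
1c ^ 3c = 20
e2 ^ 0a = e8
fd ^ 52 = af

f317fbfea4b4bb20e8af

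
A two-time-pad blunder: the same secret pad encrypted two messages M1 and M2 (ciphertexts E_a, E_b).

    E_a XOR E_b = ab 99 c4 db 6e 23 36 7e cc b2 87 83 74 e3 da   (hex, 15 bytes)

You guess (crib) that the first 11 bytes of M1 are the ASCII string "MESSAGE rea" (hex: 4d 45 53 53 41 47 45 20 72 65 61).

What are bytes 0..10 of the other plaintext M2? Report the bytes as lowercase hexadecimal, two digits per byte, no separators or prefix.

Since E_a ⊕ E_b = M1 ⊕ M2, XORing with the guessed M1 bytes yields the corresponding M2 bytes: M2 = (E_a ⊕ E_b) ⊕ M1.
171 xor  77 = 230
153 xor  69 = 220
196 xor  83 = 151
219 xor  83 = 136
110 xor  65 =  47
 35 xor  71 = 100
 54 xor  69 = 115
126 xor  32 =  94
204 xor 114 = 190
178 xor 101 = 215
135 xor  97 = 230

e6dc97882f64735ebed7e6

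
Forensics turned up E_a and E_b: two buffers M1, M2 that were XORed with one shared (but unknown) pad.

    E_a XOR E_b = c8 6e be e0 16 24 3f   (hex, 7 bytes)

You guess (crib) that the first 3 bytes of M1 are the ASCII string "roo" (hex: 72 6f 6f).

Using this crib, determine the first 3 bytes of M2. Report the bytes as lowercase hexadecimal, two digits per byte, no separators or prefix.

Since E_a ⊕ E_b = M1 ⊕ M2, XORing with the guessed M1 bytes yields the corresponding M2 bytes: M2 = (E_a ⊕ E_b) ⊕ M1.
byte 0: c8 ^ 72 = ba
byte 1: 6e ^ 6f = 01
byte 2: be ^ 6f = d1

ba01d1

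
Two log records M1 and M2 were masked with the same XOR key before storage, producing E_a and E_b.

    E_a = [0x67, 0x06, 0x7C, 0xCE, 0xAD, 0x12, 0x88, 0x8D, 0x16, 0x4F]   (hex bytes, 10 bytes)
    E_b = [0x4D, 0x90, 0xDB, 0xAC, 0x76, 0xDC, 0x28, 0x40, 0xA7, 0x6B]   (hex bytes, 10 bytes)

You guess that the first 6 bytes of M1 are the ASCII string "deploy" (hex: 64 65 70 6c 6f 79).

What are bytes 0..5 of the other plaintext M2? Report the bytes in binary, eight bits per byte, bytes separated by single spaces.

01001110 11110011 11010111 00001110 10110100 10110111

First, E_a ⊕ E_b = (M1 ⊕ K) ⊕ (M2 ⊕ K) = M1 ⊕ M2, so the key drops out. Then M2 = (M1 ⊕ M2) ⊕ M1 over the first 6 bytes.
byte 0: (67 XOR 4d) XOR 64 = 2a XOR 64 = 4e
byte 1: (06 XOR 90) XOR 65 = 96 XOR 65 = f3
byte 2: (7c XOR db) XOR 70 = a7 XOR 70 = d7
byte 3: (ce XOR ac) XOR 6c = 62 XOR 6c = 0e
byte 4: (ad XOR 76) XOR 6f = db XOR 6f = b4
byte 5: (12 XOR dc) XOR 79 = ce XOR 79 = b7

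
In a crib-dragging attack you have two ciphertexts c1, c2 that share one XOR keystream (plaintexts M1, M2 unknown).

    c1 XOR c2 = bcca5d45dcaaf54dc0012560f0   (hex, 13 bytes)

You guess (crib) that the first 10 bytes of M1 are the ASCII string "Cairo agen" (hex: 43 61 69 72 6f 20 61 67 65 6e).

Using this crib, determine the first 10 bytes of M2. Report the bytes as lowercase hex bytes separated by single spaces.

Since c1 ⊕ c2 = M1 ⊕ M2, XORing with the guessed M1 bytes yields the corresponding M2 bytes: M2 = (c1 ⊕ c2) ⊕ M1.
188 XOR  67 = 255
202 XOR  97 = 171
 93 XOR 105 =  52
 69 XOR 114 =  55
220 XOR 111 = 179
170 XOR  32 = 138
245 XOR  97 = 148
 77 XOR 103 =  42
192 XOR 101 = 165
  1 XOR 110 = 111

ff ab 34 37 b3 8a 94 2a a5 6f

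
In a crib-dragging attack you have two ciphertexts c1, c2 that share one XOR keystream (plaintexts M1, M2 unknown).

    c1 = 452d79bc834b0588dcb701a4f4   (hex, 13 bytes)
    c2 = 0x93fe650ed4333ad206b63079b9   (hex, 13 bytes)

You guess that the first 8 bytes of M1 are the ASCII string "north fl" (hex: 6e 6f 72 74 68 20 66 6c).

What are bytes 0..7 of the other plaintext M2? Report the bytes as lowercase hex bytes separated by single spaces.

First, c1 ⊕ c2 = (M1 ⊕ K) ⊕ (M2 ⊕ K) = M1 ⊕ M2, so the key drops out. Then M2 = (M1 ⊕ M2) ⊕ M1 over the first 8 bytes.
byte 0: (45 ^ 93) ^ 6e = d6 ^ 6e = b8
byte 1: (2d ^ fe) ^ 6f = d3 ^ 6f = bc
byte 2: (79 ^ 65) ^ 72 = 1c ^ 72 = 6e
byte 3: (bc ^ 0e) ^ 74 = b2 ^ 74 = c6
byte 4: (83 ^ d4) ^ 68 = 57 ^ 68 = 3f
byte 5: (4b ^ 33) ^ 20 = 78 ^ 20 = 58
byte 6: (05 ^ 3a) ^ 66 = 3f ^ 66 = 59
byte 7: (88 ^ d2) ^ 6c = 5a ^ 6c = 36

b8 bc 6e c6 3f 58 59 36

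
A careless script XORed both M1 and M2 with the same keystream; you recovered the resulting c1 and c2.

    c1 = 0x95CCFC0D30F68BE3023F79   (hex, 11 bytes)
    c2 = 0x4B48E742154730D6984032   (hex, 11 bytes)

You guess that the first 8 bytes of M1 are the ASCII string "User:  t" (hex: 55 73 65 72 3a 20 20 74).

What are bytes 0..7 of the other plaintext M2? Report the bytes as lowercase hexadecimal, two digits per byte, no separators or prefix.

First, c1 ⊕ c2 = (M1 ⊕ K) ⊕ (M2 ⊕ K) = M1 ⊕ M2, so the key drops out. Then M2 = (M1 ⊕ M2) ⊕ M1 over the first 8 bytes.
byte 0: (95 ^ 4b) ^ 55 = de ^ 55 = 8b
byte 1: (cc ^ 48) ^ 73 = 84 ^ 73 = f7
byte 2: (fc ^ e7) ^ 65 = 1b ^ 65 = 7e
byte 3: (0d ^ 42) ^ 72 = 4f ^ 72 = 3d
byte 4: (30 ^ 15) ^ 3a = 25 ^ 3a = 1f
byte 5: (f6 ^ 47) ^ 20 = b1 ^ 20 = 91
byte 6: (8b ^ 30) ^ 20 = bb ^ 20 = 9b
byte 7: (e3 ^ d6) ^ 74 = 35 ^ 74 = 41

8bf77e3d1f919b41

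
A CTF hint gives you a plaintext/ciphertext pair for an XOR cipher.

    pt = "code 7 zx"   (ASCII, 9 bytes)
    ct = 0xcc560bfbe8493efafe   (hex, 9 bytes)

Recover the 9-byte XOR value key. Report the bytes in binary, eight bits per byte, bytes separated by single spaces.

10101111 00111001 01101111 10011110 11001000 01111110 00011110 10000000 10000110

Since ct = pt ⊕ key, XORing both sides with pt gives key = pt ⊕ ct.
63 XOR cc = af
6f XOR 56 = 39
64 XOR 0b = 6f
65 XOR fb = 9e
20 XOR e8 = c8
37 XOR 49 = 7e
20 XOR 3e = 1e
7a XOR fa = 80
78 XOR fe = 86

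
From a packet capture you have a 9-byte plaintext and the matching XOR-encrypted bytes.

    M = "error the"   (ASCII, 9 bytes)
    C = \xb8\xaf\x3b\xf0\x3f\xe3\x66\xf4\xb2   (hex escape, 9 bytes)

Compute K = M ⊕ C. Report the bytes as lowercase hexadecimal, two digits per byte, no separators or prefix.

dddd499f4dc3129cd7

Since C = M ⊕ K, XORing both sides with M gives K = M ⊕ C.
65 ^ b8 = dd
72 ^ af = dd
72 ^ 3b = 49
6f ^ f0 = 9f
72 ^ 3f = 4d
20 ^ e3 = c3
74 ^ 66 = 12
68 ^ f4 = 9c
65 ^ b2 = d7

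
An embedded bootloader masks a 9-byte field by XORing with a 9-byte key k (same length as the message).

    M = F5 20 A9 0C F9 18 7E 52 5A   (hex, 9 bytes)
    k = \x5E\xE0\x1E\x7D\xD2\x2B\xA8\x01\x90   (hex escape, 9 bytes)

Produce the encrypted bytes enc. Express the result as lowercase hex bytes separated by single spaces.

ab c0 b7 71 2b 33 d6 53 ca

XOR is its own inverse, so applying the key byte-wise gives the result directly.
f5 xor 5e = ab
20 xor e0 = c0
a9 xor 1e = b7
0c xor 7d = 71
f9 xor d2 = 2b
18 xor 2b = 33
7e xor a8 = d6
52 xor 01 = 53
5a xor 90 = ca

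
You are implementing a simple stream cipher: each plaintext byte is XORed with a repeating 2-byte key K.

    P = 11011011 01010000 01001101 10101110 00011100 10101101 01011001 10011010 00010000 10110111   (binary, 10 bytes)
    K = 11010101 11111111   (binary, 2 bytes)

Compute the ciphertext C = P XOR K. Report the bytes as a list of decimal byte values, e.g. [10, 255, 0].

The 2-byte key repeats, so the effective keystream is d5 ff d5 ff d5 ff d5 ff d5 ff.
byte 0: db XOR d5 = 0e
byte 1: 50 XOR ff = af
byte 2: 4d XOR d5 = 98
byte 3: ae XOR ff = 51
byte 4: 1c XOR d5 = c9
byte 5: ad XOR ff = 52
byte 6: 59 XOR d5 = 8c
byte 7: 9a XOR ff = 65
byte 8: 10 XOR d5 = c5
byte 9: b7 XOR ff = 48

[14, 175, 152, 81, 201, 82, 140, 101, 197, 72]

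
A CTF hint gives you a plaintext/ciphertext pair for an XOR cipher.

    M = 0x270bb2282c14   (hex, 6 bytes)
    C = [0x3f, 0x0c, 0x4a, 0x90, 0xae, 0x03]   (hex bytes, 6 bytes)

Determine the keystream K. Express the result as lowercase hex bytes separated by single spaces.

18 07 f8 b8 82 17

Since C = M ⊕ K, XORing both sides with M gives K = M ⊕ C.
00100111 xor 00111111 = 00011000
00001011 xor 00001100 = 00000111
10110010 xor 01001010 = 11111000
00101000 xor 10010000 = 10111000
00101100 xor 10101110 = 10000010
00010100 xor 00000011 = 00010111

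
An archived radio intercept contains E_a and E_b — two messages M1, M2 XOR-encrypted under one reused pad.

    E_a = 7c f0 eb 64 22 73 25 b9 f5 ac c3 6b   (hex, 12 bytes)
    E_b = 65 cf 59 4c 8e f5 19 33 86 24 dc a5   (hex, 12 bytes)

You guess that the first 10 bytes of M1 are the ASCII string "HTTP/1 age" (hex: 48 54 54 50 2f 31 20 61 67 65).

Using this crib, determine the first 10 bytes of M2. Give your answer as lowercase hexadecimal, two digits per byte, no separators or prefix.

516be67883b71ceb14ed

First, E_a ⊕ E_b = (M1 ⊕ K) ⊕ (M2 ⊕ K) = M1 ⊕ M2, so the key drops out. Then M2 = (M1 ⊕ M2) ⊕ M1 over the first 10 bytes.
byte 0: (7c XOR 65) XOR 48 = 19 XOR 48 = 51
byte 1: (f0 XOR cf) XOR 54 = 3f XOR 54 = 6b
byte 2: (eb XOR 59) XOR 54 = b2 XOR 54 = e6
byte 3: (64 XOR 4c) XOR 50 = 28 XOR 50 = 78
byte 4: (22 XOR 8e) XOR 2f = ac XOR 2f = 83
byte 5: (73 XOR f5) XOR 31 = 86 XOR 31 = b7
byte 6: (25 XOR 19) XOR 20 = 3c XOR 20 = 1c
byte 7: (b9 XOR 33) XOR 61 = 8a XOR 61 = eb
byte 8: (f5 XOR 86) XOR 67 = 73 XOR 67 = 14
byte 9: (ac XOR 24) XOR 65 = 88 XOR 65 = ed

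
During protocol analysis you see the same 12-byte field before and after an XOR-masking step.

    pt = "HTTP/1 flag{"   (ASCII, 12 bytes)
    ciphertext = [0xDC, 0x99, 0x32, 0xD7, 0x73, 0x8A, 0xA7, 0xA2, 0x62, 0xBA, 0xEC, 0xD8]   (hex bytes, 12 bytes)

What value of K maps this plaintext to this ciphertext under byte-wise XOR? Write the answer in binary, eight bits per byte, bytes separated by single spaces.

10010100 11001101 01100110 10000111 01011100 10111011 10000111 11000100 00001110 11011011 10001011 10100011

Since ciphertext = pt ⊕ K, XORing both sides with pt gives K = pt ⊕ ciphertext.
 72 ^ 220 = 148
 84 ^ 153 = 205
 84 ^  50 = 102
 80 ^ 215 = 135
 47 ^ 115 =  92
 49 ^ 138 = 187
 32 ^ 167 = 135
102 ^ 162 = 196
108 ^  98 =  14
 97 ^ 186 = 219
103 ^ 236 = 139
123 ^ 216 = 163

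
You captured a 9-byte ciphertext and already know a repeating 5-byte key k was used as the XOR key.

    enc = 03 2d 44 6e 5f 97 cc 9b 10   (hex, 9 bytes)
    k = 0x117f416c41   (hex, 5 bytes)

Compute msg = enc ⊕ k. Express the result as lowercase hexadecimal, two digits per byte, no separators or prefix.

125205021e86b3da7c

The 5-byte key repeats, so the effective keystream is 11 7f 41 6c 41 11 7f 41 6c.
byte 0: 03 XOR 11 = 12
byte 1: 2d XOR 7f = 52
byte 2: 44 XOR 41 = 05
byte 3: 6e XOR 6c = 02
byte 4: 5f XOR 41 = 1e
byte 5: 97 XOR 11 = 86
byte 6: cc XOR 7f = b3
byte 7: 9b XOR 41 = da
byte 8: 10 XOR 6c = 7c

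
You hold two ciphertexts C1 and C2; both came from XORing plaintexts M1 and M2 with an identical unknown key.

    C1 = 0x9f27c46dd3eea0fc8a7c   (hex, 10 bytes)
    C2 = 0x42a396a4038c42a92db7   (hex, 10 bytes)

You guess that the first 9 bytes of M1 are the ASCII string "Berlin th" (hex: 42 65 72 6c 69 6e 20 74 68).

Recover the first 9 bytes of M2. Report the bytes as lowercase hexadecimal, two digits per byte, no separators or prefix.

9fe120a5b90cc221cf

First, C1 ⊕ C2 = (M1 ⊕ K) ⊕ (M2 ⊕ K) = M1 ⊕ M2, so the key drops out. Then M2 = (M1 ⊕ M2) ⊕ M1 over the first 9 bytes.
byte 0: (9f ^ 42) ^ 42 = dd ^ 42 = 9f
byte 1: (27 ^ a3) ^ 65 = 84 ^ 65 = e1
byte 2: (c4 ^ 96) ^ 72 = 52 ^ 72 = 20
byte 3: (6d ^ a4) ^ 6c = c9 ^ 6c = a5
byte 4: (d3 ^ 03) ^ 69 = d0 ^ 69 = b9
byte 5: (ee ^ 8c) ^ 6e = 62 ^ 6e = 0c
byte 6: (a0 ^ 42) ^ 20 = e2 ^ 20 = c2
byte 7: (fc ^ a9) ^ 74 = 55 ^ 74 = 21
byte 8: (8a ^ 2d) ^ 68 = a7 ^ 68 = cf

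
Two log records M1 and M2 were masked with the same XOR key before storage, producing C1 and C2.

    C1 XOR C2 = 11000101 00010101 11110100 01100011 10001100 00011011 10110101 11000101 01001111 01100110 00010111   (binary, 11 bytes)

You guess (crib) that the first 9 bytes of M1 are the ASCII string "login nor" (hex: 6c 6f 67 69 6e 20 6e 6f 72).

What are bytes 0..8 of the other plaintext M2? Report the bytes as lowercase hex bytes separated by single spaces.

Since C1 ⊕ C2 = M1 ⊕ M2, XORing with the guessed M1 bytes yields the corresponding M2 bytes: M2 = (C1 ⊕ C2) ⊕ M1.
c5 XOR 6c = a9
15 XOR 6f = 7a
f4 XOR 67 = 93
63 XOR 69 = 0a
8c XOR 6e = e2
1b XOR 20 = 3b
b5 XOR 6e = db
c5 XOR 6f = aa
4f XOR 72 = 3d

a9 7a 93 0a e2 3b db aa 3d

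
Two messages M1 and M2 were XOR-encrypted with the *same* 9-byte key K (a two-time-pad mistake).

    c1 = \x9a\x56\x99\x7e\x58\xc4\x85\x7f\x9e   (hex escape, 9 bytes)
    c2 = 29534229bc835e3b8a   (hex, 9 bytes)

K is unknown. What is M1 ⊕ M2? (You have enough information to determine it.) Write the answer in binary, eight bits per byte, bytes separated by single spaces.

10110011 00000101 11011011 01010111 11100100 01000111 11011011 01000100 00010100

c1 ⊕ c2 = (M1 ⊕ K) ⊕ (M2 ⊕ K) = M1 ⊕ M2 — the shared key cancels under XOR.
byte 0: 9a xor 29 = b3
byte 1: 56 xor 53 = 05
byte 2: 99 xor 42 = db
byte 3: 7e xor 29 = 57
byte 4: 58 xor bc = e4
byte 5: c4 xor 83 = 47
byte 6: 85 xor 5e = db
byte 7: 7f xor 3b = 44
byte 8: 9e xor 8a = 14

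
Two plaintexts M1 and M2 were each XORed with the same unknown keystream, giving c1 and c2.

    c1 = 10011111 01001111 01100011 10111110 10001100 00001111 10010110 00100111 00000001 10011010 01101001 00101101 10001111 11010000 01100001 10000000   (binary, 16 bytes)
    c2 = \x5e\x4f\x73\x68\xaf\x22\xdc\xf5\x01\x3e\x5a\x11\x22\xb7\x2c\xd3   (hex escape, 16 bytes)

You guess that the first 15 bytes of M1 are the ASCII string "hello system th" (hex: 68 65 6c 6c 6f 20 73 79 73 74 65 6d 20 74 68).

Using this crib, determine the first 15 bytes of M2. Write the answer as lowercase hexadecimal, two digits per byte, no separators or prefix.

First, c1 ⊕ c2 = (M1 ⊕ K) ⊕ (M2 ⊕ K) = M1 ⊕ M2, so the key drops out. Then M2 = (M1 ⊕ M2) ⊕ M1 over the first 15 bytes.
byte 0: (9f ⊕ 5e) ⊕ 68 = c1 ⊕ 68 = a9
byte 1: (4f ⊕ 4f) ⊕ 65 = 00 ⊕ 65 = 65
byte 2: (63 ⊕ 73) ⊕ 6c = 10 ⊕ 6c = 7c
byte 3: (be ⊕ 68) ⊕ 6c = d6 ⊕ 6c = ba
byte 4: (8c ⊕ af) ⊕ 6f = 23 ⊕ 6f = 4c
byte 5: (0f ⊕ 22) ⊕ 20 = 2d ⊕ 20 = 0d
byte 6: (96 ⊕ dc) ⊕ 73 = 4a ⊕ 73 = 39
byte 7: (27 ⊕ f5) ⊕ 79 = d2 ⊕ 79 = ab
byte 8: (01 ⊕ 01) ⊕ 73 = 00 ⊕ 73 = 73
byte 9: (9a ⊕ 3e) ⊕ 74 = a4 ⊕ 74 = d0
byte 10: (69 ⊕ 5a) ⊕ 65 = 33 ⊕ 65 = 56
byte 11: (2d ⊕ 11) ⊕ 6d = 3c ⊕ 6d = 51
byte 12: (8f ⊕ 22) ⊕ 20 = ad ⊕ 20 = 8d
byte 13: (d0 ⊕ b7) ⊕ 74 = 67 ⊕ 74 = 13
byte 14: (61 ⊕ 2c) ⊕ 68 = 4d ⊕ 68 = 25

a9657cba4c0d39ab73d056518d1325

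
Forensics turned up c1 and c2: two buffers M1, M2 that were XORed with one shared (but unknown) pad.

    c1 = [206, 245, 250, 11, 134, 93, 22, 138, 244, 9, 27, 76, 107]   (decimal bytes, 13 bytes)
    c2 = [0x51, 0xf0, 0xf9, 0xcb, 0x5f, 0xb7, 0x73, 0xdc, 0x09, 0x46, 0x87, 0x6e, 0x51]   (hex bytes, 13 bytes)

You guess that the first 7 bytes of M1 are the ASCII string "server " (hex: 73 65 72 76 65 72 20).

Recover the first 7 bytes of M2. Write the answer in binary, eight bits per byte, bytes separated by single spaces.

First, c1 ⊕ c2 = (M1 ⊕ K) ⊕ (M2 ⊕ K) = M1 ⊕ M2, so the key drops out. Then M2 = (M1 ⊕ M2) ⊕ M1 over the first 7 bytes.
byte 0: (ce XOR 51) XOR 73 = 9f XOR 73 = ec
byte 1: (f5 XOR f0) XOR 65 = 05 XOR 65 = 60
byte 2: (fa XOR f9) XOR 72 = 03 XOR 72 = 71
byte 3: (0b XOR cb) XOR 76 = c0 XOR 76 = b6
byte 4: (86 XOR 5f) XOR 65 = d9 XOR 65 = bc
byte 5: (5d XOR b7) XOR 72 = ea XOR 72 = 98
byte 6: (16 XOR 73) XOR 20 = 65 XOR 20 = 45

11101100 01100000 01110001 10110110 10111100 10011000 01000101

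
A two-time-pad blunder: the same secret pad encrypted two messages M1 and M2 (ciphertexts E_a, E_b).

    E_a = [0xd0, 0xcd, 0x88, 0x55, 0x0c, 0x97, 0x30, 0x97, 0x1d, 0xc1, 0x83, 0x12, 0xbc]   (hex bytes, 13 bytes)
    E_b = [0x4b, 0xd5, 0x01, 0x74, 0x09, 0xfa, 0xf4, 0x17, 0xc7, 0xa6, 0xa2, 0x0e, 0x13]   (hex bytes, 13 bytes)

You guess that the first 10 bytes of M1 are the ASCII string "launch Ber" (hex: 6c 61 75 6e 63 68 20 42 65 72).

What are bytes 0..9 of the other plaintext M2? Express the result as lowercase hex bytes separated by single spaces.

f7 79 fc 4f 66 05 e4 c2 bf 15

First, E_a ⊕ E_b = (M1 ⊕ K) ⊕ (M2 ⊕ K) = M1 ⊕ M2, so the key drops out. Then M2 = (M1 ⊕ M2) ⊕ M1 over the first 10 bytes.
byte 0: (d0 XOR 4b) XOR 6c = 9b XOR 6c = f7
byte 1: (cd XOR d5) XOR 61 = 18 XOR 61 = 79
byte 2: (88 XOR 01) XOR 75 = 89 XOR 75 = fc
byte 3: (55 XOR 74) XOR 6e = 21 XOR 6e = 4f
byte 4: (0c XOR 09) XOR 63 = 05 XOR 63 = 66
byte 5: (97 XOR fa) XOR 68 = 6d XOR 68 = 05
byte 6: (30 XOR f4) XOR 20 = c4 XOR 20 = e4
byte 7: (97 XOR 17) XOR 42 = 80 XOR 42 = c2
byte 8: (1d XOR c7) XOR 65 = da XOR 65 = bf
byte 9: (c1 XOR a6) XOR 72 = 67 XOR 72 = 15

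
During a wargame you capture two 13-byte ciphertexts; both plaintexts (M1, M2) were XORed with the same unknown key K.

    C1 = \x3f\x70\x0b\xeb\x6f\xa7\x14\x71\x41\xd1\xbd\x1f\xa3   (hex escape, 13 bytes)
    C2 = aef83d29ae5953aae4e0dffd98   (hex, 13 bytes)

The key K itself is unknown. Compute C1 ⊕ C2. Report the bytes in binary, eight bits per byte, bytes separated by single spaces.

C1 ⊕ C2 = (M1 ⊕ K) ⊕ (M2 ⊕ K) = M1 ⊕ M2 — the shared key cancels under XOR.
3f XOR ae = 91
70 XOR f8 = 88
0b XOR 3d = 36
eb XOR 29 = c2
6f XOR ae = c1
a7 XOR 59 = fe
14 XOR 53 = 47
71 XOR aa = db
41 XOR e4 = a5
d1 XOR e0 = 31
bd XOR df = 62
1f XOR fd = e2
a3 XOR 98 = 3b

10010001 10001000 00110110 11000010 11000001 11111110 01000111 11011011 10100101 00110001 01100010 11100010 00111011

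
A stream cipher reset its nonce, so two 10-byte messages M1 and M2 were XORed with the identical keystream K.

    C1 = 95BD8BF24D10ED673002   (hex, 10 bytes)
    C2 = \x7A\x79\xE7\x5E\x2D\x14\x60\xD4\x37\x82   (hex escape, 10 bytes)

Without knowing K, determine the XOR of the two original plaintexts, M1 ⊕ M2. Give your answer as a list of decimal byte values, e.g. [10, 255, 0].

[239, 196, 108, 172, 96, 4, 141, 179, 7, 128]

C1 ⊕ C2 = (M1 ⊕ K) ⊕ (M2 ⊕ K) = M1 ⊕ M2 — the shared key cancels under XOR.
95 XOR 7a = ef
bd XOR 79 = c4
8b XOR e7 = 6c
f2 XOR 5e = ac
4d XOR 2d = 60
10 XOR 14 = 04
ed XOR 60 = 8d
67 XOR d4 = b3
30 XOR 37 = 07
02 XOR 82 = 80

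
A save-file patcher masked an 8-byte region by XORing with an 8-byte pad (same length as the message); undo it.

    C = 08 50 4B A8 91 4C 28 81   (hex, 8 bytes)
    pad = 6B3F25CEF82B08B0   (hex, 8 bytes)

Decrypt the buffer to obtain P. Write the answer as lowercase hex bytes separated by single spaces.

XOR is its own inverse, so applying the key byte-wise gives the result directly.
byte 0: 08 XOR 6b = 63
byte 1: 50 XOR 3f = 6f
byte 2: 4b XOR 25 = 6e
byte 3: a8 XOR ce = 66
byte 4: 91 XOR f8 = 69
byte 5: 4c XOR 2b = 67
byte 6: 28 XOR 08 = 20
byte 7: 81 XOR b0 = 31

63 6f 6e 66 69 67 20 31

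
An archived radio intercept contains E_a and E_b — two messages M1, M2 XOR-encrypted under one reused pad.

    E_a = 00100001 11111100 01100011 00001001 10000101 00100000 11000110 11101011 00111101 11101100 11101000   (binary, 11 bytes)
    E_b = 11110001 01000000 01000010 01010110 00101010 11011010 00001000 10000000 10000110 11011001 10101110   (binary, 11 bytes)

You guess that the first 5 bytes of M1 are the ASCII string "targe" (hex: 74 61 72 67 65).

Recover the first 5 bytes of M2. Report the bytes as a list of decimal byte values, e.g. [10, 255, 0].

First, E_a ⊕ E_b = (M1 ⊕ K) ⊕ (M2 ⊕ K) = M1 ⊕ M2, so the key drops out. Then M2 = (M1 ⊕ M2) ⊕ M1 over the first 5 bytes.
byte 0: (21 ^ f1) ^ 74 = d0 ^ 74 = a4
byte 1: (fc ^ 40) ^ 61 = bc ^ 61 = dd
byte 2: (63 ^ 42) ^ 72 = 21 ^ 72 = 53
byte 3: (09 ^ 56) ^ 67 = 5f ^ 67 = 38
byte 4: (85 ^ 2a) ^ 65 = af ^ 65 = ca

[164, 221, 83, 56, 202]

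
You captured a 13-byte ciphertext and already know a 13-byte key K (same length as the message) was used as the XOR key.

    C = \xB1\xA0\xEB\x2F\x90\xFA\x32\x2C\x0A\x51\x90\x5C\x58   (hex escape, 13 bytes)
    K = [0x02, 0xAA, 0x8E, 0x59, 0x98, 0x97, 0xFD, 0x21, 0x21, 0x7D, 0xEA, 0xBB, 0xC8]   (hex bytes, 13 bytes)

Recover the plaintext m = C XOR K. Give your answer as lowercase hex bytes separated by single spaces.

byte 0: b1 ⊕ 02 = b3
byte 1: a0 ⊕ aa = 0a
byte 2: eb ⊕ 8e = 65
byte 3: 2f ⊕ 59 = 76
byte 4: 90 ⊕ 98 = 08
byte 5: fa ⊕ 97 = 6d
byte 6: 32 ⊕ fd = cf
byte 7: 2c ⊕ 21 = 0d
byte 8: 0a ⊕ 21 = 2b
byte 9: 51 ⊕ 7d = 2c
byte 10: 90 ⊕ ea = 7a
byte 11: 5c ⊕ bb = e7
byte 12: 58 ⊕ c8 = 90

b3 0a 65 76 08 6d cf 0d 2b 2c 7a e7 90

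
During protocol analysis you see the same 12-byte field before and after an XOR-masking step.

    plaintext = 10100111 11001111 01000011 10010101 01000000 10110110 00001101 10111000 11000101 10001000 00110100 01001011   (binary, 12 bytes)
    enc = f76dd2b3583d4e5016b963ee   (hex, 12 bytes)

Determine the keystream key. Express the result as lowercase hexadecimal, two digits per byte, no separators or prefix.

50a29126188b43e8d33157a5

Since enc = plaintext ⊕ key, XORing both sides with plaintext gives key = plaintext ⊕ enc.
10100111 ⊕ 11110111 = 01010000
11001111 ⊕ 01101101 = 10100010
01000011 ⊕ 11010010 = 10010001
10010101 ⊕ 10110011 = 00100110
01000000 ⊕ 01011000 = 00011000
10110110 ⊕ 00111101 = 10001011
00001101 ⊕ 01001110 = 01000011
10111000 ⊕ 01010000 = 11101000
11000101 ⊕ 00010110 = 11010011
10001000 ⊕ 10111001 = 00110001
00110100 ⊕ 01100011 = 01010111
01001011 ⊕ 11101110 = 10100101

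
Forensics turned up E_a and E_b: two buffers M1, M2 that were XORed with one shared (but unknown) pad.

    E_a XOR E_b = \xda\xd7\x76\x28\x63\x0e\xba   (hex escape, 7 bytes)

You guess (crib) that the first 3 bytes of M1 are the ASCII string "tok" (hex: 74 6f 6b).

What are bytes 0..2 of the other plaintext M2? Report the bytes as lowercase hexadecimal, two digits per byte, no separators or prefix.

Since E_a ⊕ E_b = M1 ⊕ M2, XORing with the guessed M1 bytes yields the corresponding M2 bytes: M2 = (E_a ⊕ E_b) ⊕ M1.
da ^ 74 = ae
d7 ^ 6f = b8
76 ^ 6b = 1d

aeb81d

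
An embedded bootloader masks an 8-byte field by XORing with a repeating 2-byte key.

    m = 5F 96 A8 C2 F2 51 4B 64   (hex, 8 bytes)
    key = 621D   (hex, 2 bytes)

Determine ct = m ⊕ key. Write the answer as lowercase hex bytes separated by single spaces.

The 2-byte key repeats, so the effective keystream is 62 1d 62 1d 62 1d 62 1d.
byte 0: 5f ^ 62 = 3d
byte 1: 96 ^ 1d = 8b
byte 2: a8 ^ 62 = ca
byte 3: c2 ^ 1d = df
byte 4: f2 ^ 62 = 90
byte 5: 51 ^ 1d = 4c
byte 6: 4b ^ 62 = 29
byte 7: 64 ^ 1d = 79

3d 8b ca df 90 4c 29 79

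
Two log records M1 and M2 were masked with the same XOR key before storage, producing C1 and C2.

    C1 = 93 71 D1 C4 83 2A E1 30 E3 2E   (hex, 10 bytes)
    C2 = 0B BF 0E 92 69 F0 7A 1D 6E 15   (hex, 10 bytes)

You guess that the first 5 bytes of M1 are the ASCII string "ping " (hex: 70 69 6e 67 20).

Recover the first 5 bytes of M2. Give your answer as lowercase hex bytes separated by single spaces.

First, C1 ⊕ C2 = (M1 ⊕ K) ⊕ (M2 ⊕ K) = M1 ⊕ M2, so the key drops out. Then M2 = (M1 ⊕ M2) ⊕ M1 over the first 5 bytes.
byte 0: (93 xor 0b) xor 70 = 98 xor 70 = e8
byte 1: (71 xor bf) xor 69 = ce xor 69 = a7
byte 2: (d1 xor 0e) xor 6e = df xor 6e = b1
byte 3: (c4 xor 92) xor 67 = 56 xor 67 = 31
byte 4: (83 xor 69) xor 20 = ea xor 20 = ca

e8 a7 b1 31 ca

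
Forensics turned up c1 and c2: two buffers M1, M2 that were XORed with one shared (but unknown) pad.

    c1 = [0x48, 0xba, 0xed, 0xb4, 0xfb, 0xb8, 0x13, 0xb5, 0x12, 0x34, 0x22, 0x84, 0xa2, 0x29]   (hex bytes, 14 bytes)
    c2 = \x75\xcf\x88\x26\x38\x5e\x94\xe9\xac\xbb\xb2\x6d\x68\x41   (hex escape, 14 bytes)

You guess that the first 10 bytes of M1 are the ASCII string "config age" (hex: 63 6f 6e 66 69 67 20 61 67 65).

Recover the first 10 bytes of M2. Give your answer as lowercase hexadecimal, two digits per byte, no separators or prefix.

First, c1 ⊕ c2 = (M1 ⊕ K) ⊕ (M2 ⊕ K) = M1 ⊕ M2, so the key drops out. Then M2 = (M1 ⊕ M2) ⊕ M1 over the first 10 bytes.
byte 0: (48 ⊕ 75) ⊕ 63 = 3d ⊕ 63 = 5e
byte 1: (ba ⊕ cf) ⊕ 6f = 75 ⊕ 6f = 1a
byte 2: (ed ⊕ 88) ⊕ 6e = 65 ⊕ 6e = 0b
byte 3: (b4 ⊕ 26) ⊕ 66 = 92 ⊕ 66 = f4
byte 4: (fb ⊕ 38) ⊕ 69 = c3 ⊕ 69 = aa
byte 5: (b8 ⊕ 5e) ⊕ 67 = e6 ⊕ 67 = 81
byte 6: (13 ⊕ 94) ⊕ 20 = 87 ⊕ 20 = a7
byte 7: (b5 ⊕ e9) ⊕ 61 = 5c ⊕ 61 = 3d
byte 8: (12 ⊕ ac) ⊕ 67 = be ⊕ 67 = d9
byte 9: (34 ⊕ bb) ⊕ 65 = 8f ⊕ 65 = ea

5e1a0bf4aa81a73dd9ea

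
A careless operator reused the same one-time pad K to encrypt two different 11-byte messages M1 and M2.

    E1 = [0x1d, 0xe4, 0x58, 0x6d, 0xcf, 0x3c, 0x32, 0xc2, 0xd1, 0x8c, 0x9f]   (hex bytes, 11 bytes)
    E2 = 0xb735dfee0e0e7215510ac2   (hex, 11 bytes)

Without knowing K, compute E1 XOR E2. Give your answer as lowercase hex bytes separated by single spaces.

aa d1 87 83 c1 32 40 d7 80 86 5d

E1 ⊕ E2 = (M1 ⊕ K) ⊕ (M2 ⊕ K) = M1 ⊕ M2 — the shared key cancels under XOR.
byte 0: 00011101 xor 10110111 = 10101010
byte 1: 11100100 xor 00110101 = 11010001
byte 2: 01011000 xor 11011111 = 10000111
byte 3: 01101101 xor 11101110 = 10000011
byte 4: 11001111 xor 00001110 = 11000001
byte 5: 00111100 xor 00001110 = 00110010
byte 6: 00110010 xor 01110010 = 01000000
byte 7: 11000010 xor 00010101 = 11010111
byte 8: 11010001 xor 01010001 = 10000000
byte 9: 10001100 xor 00001010 = 10000110
byte 10: 10011111 xor 11000010 = 01011101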